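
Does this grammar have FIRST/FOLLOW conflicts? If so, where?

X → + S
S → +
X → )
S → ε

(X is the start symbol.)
Nullable non-terminals: S.

S: nullable alternative(s) S → ε; FOLLOW(S) = { $ }
  S → +: FIRST \ {ε} = { '+' } — disjoint from FOLLOW(S)
  S → ε: FIRST \ {ε} = { } — this is the only nullable alternative, skip

X has no nullable alternative, so no FIRST/FOLLOW check is needed there.

No FIRST/FOLLOW conflicts found.

Answer: No FIRST/FOLLOW conflicts.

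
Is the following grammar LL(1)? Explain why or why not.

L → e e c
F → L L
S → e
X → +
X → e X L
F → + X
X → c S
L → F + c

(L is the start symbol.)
A grammar is LL(1) if for each non-terminal N with multiple productions, the predict sets of those productions are pairwise disjoint, where PREDICT(N → α) = (FIRST(α) \ {ε}) ∪ (FOLLOW(N) if α ⇒* ε).

Relevant sets:
  FIRST(F) = { '+', 'e' }
  FIRST(L) = { '+', 'e' }

For L:
  PREDICT(L → e e c) = { 'e' }
  PREDICT(L → F '+' c) = { '+', 'e' }
For F:
  PREDICT(F → L L) = { '+', 'e' }
  PREDICT(F → '+' X) = { '+' }
For X:
  PREDICT(X → '+') = { '+' }
  PREDICT(X → e X L) = { 'e' }
  PREDICT(X → c S) = { 'c' }
S has a single production, so nothing to check there.

Conflict found: Predict set conflict for L: { 'e' }
The grammar is NOT LL(1).

Answer: No. Predict set conflict for L: { 'e' }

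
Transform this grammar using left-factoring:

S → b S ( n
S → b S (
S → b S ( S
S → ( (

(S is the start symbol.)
S → b S ( S'
S' → n
S' → ε
S' → S
S → ( (

Left-factoring transforms A → αβ₁ | αβ₂ into A → αA' and A' → β₁ | β₂
(α is the longest common prefix among the alternatives). Repeat until
no nonterminal has two alternatives with a common prefix.

Round 1: S has alternatives sharing prefix 'b S ('. Introduce S': S → b S ( S'
  Add: S' → n
  Add: S' → ε
  Add: S' → S

No remaining common prefixes — done.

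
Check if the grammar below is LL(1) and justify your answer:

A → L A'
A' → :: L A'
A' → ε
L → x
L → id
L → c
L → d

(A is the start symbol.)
Yes, the grammar is LL(1).

A grammar is LL(1) if for each non-terminal N with multiple productions, the predict sets of those productions are pairwise disjoint, where PREDICT(N → α) = (FIRST(α) \ {ε}) ∪ (FOLLOW(N) if α ⇒* ε).

Relevant sets:
  FOLLOW(A') = { $ }

For A':
  PREDICT(A' → :: L A') = { '::' }
  PREDICT(A' → ε) = { $ }
For L:
  PREDICT(L → x) = { 'x' }
  PREDICT(L → id) = { 'id' }
  PREDICT(L → c) = { 'c' }
  PREDICT(L → d) = { 'd' }
A has a single production, so nothing to check there.

All predict sets are disjoint. The grammar IS LL(1).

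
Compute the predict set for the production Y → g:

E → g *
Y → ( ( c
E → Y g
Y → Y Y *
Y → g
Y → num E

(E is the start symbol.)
PREDICT(Y → g) = (FIRST(RHS) \ {ε}) ∪ (FOLLOW(Y) if ε ∈ FIRST(RHS), i.e. RHS ⇒* ε)
FIRST(g) = { 'g' }
ε ∉ FIRST(g), so FOLLOW(Y) is not added.
PREDICT(Y → g) = { 'g' }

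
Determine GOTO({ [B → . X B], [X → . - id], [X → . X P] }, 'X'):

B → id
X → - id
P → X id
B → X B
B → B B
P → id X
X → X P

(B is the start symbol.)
{ [B → . B B], [B → . X B], [B → . id], [B → X . B], [P → . X id], [P → . id X], [X → . - id], [X → . X P], [X → X . P] }

GOTO(I, 'X') = CLOSURE({ [A → αX.β] : [A → α.Xβ] ∈ I, X = 'X' })

Items with dot before 'X', with the dot advanced:
  [B → . X B] → [B → X . B]
  [X → . X P] → [X → X . P]
Closure of the advanced items:
  [B → X . B] has the dot before B: add [B → . id], [B → . X B], [B → . B B]
  [X → X . P] has the dot before P: add [P → . X id], [P → . id X]
  [B → . X B] has the dot before X: add [X → . - id], [X → . X P]

GOTO = { [B → . B B], [B → . X B], [B → . id], [B → X . B], [P → . X id], [P → . id X], [X → . - id], [X → . X P], [X → X . P] }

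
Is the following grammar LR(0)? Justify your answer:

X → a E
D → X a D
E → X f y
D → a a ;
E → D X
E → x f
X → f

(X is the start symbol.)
Yes, the grammar is LR(0)

Augment with X' → X and build the canonical LR(0) collection (I0 = CLOSURE({[X' → . X]}), then GOTO on every symbol after a dot until no new states appear). It has 18 states:
  I0: { [X → . a E], [X → . f], [X' → . X] }  — shift
  I1: { [X' → X .] }  — accept
  I2: { [D → . X a D], [D → . a a ;], [E → . D X], [E → . X f y], [E → . x f], [X → . a E], [X → . f], [X → a . E] }  — shift
  I3: { [X → f .] }  — reduce
  I4: { [E → D . X], [X → . a E], [X → . f] }  — shift
  I5: { [X → a E .] }  — reduce
  I6: { [D → X . a D], [E → X . f y] }  — shift
  I7: { [D → . X a D], [D → . a a ;], [D → a . a ;], [E → . D X], [E → . X f y], [E → . x f], [X → . a E], [X → . f], [X → a . E] }  — shift
  I8: { [E → x . f] }  — shift
  I9: { [E → x f .] }  — reduce
  I10: { [D → . X a D], [D → . a a ;], [D → a . a ;], [D → a a . ;], [E → . D X], [E → . X f y], [E → . x f], [X → . a E], [X → . f], [X → a . E] }  — shift
  I11: { [D → a a ; .] }  — reduce
  I12: { [D → . X a D], [D → . a a ;], [D → X a . D], [X → . a E], [X → . f] }  — shift
  I13: { [E → X f . y] }  — shift
  I14: { [E → X f y .] }  — reduce
  I15: { [D → X a D .] }  — reduce
  I16: { [D → X . a D] }  — shift
  I17: { [E → D X .] }  — reduce

Every state is either a pure shift/goto state or contains exactly one complete item and nothing to shift — no conflicts. The grammar is LR(0).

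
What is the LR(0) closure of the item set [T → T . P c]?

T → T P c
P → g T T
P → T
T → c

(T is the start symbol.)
Start with: [T → T . P c]
  [T → T . P c] has the dot before P: add [P → . g T T], [P → . T]
  [P → . T] has the dot before T: add [T → . T P c], [T → . c]
No further items can be added.

CLOSURE = { [P → . T], [P → . g T T], [T → . T P c], [T → . c], [T → T . P c] }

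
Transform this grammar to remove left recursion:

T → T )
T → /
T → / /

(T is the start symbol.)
T is directly left-recursive. The standard transformation for
  A → A α₁ | ... | A α_m | β₁ | ... | β_n
is
  A  → β₁ A' | ... | β_n A'
  A' → α₁ A' | ... | α_m A' | ε

T → / becomes T → / T'
T → / / becomes T → / / T'
T → T ) becomes T' → ) T'
Add T' → ε

Resulting grammar:
T → / T'
T → / / T'
T' → ) T'
T' → ε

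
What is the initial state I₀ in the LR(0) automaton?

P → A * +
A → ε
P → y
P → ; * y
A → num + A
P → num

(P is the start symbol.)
First, augment the grammar with P' → P
I₀ = CLOSURE({ [P' → . P] }):
  [P' → . P] has the dot before P: add [P → . A * +], [P → . y], [P → . ; * y], [P → . num]
  [P → . A * +] has the dot before A: add [A → .], [A → . num + A]
No further items can be added.

I₀ = { [A → . num + A], [A → .], [P → . ; * y], [P → . A * +], [P → . num], [P → . y], [P' → . P] }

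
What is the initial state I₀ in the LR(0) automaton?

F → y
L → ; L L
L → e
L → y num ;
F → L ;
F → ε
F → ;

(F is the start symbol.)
{ [F → . ;], [F → . L ;], [F → . y], [F → .], [F' → . F], [L → . ; L L], [L → . e], [L → . y num ;] }

First, augment the grammar with F' → F
I₀ = CLOSURE({ [F' → . F] }):
  [F' → . F] has the dot before F: add [F → . y], [F → . L ;], [F → .], [F → . ;]
  [F → . L ;] has the dot before L: add [L → . ; L L], [L → . e], [L → . y num ;]
No further items can be added.

I₀ = { [F → . ;], [F → . L ;], [F → . y], [F → .], [F' → . F], [L → . ; L L], [L → . e], [L → . y num ;] }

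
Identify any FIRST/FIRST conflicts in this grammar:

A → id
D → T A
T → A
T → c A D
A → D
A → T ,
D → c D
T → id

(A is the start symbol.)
Yes. A → id / A → D on { 'id' }; A → id / A → T ',' on { 'id' }; A → D / A → T ',' on { 'c', 'id' }; D → T A / D → c D on { 'c' }; T → A / T → c A D on { 'c' }; T → A / T → id on { 'id' }

A FIRST/FIRST conflict occurs when two productions N → α and N → β for the same non-terminal have FIRST(α) ∩ FIRST(β) ≠ ∅ (with ε ∈ FIRST of a nullable right-hand side, so two nullable alternatives also conflict).

FIRST sets of the non-terminals at (or reachable through a nullable prefix from) the front of some alternative:
  FIRST(D) = { 'c', 'id' }
  FIRST(T) = { 'c', 'id' }
  FIRST(A) = { 'c', 'id' }

Productions for A:
  A → id: FIRST = { 'id' }
  A → D: FIRST = { 'c', 'id' }
  A → T ,: FIRST = { 'c', 'id' }
Productions for D:
  D → T A: FIRST = { 'c', 'id' }
  D → c D: FIRST = { 'c' }
Productions for T:
  T → A: FIRST = { 'c', 'id' }
  T → c A D: FIRST = { 'c' }
  T → id: FIRST = { 'id' }

Conflict for A: A → id and A → D
  Overlap: { 'id' }
Conflict for A: A → id and A → T ,
  Overlap: { 'id' }
Conflict for A: A → D and A → T ,
  Overlap: { 'c', 'id' }
Conflict for D: D → T A and D → c D
  Overlap: { 'c' }
Conflict for T: T → A and T → c A D
  Overlap: { 'c' }
Conflict for T: T → A and T → id
  Overlap: { 'id' }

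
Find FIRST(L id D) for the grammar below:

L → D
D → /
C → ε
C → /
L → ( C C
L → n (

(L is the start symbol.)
FIRST sets of the non-terminals involved (from the grammar, by fixed-point iteration):
  FIRST(L) = { '(', '/', 'n' }

To compute FIRST(L id D), process the symbols left to right:
Symbol L is a non-terminal. Add FIRST(L) \ {ε} = { '(', '/', 'n' }
L is not nullable (ε ∉ FIRST(L)), so stop here.
FIRST(L id D) = { '(', '/', 'n' }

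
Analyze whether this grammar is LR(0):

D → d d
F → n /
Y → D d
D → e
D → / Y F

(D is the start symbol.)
Yes, the grammar is LR(0)

Augment with D' → D and build the canonical LR(0) collection (I0 = CLOSURE({[D' → . D]}), then GOTO on every symbol after a dot until no new states appear). It has 12 states:
  I0: { [D → . / Y F], [D → . d d], [D → . e], [D' → . D] }  — shift
  I1: { [D → . / Y F], [D → . d d], [D → . e], [D → / . Y F], [Y → . D d] }  — shift
  I2: { [D' → D .] }  — accept
  I3: { [D → d . d] }  — shift
  I4: { [D → e .] }  — reduce
  I5: { [D → d d .] }  — reduce
  I6: { [Y → D . d] }  — shift
  I7: { [D → / Y . F], [F → . n /] }  — shift
  I8: { [D → / Y F .] }  — reduce
  I9: { [F → n . /] }  — shift
  I10: { [F → n / .] }  — reduce
  I11: { [Y → D d .] }  — reduce

Every state is either a pure shift/goto state or contains exactly one complete item and nothing to shift — no conflicts. The grammar is LR(0).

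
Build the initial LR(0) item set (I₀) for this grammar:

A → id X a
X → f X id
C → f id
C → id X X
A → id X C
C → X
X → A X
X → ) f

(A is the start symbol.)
First, augment the grammar with A' → A
I₀ = CLOSURE({ [A' → . A] }):
  [A' → . A] has the dot before A: add [A → . id X a], [A → . id X C]
No further items can be added.

I₀ = { [A → . id X C], [A → . id X a], [A' → . A] }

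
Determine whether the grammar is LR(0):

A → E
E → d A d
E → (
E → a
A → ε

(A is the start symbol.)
Augment with A' → A and build the canonical LR(0) collection (I0 = CLOSURE({[A' → . A]}), then GOTO on every symbol after a dot until no new states appear). It has 8 states:
  I0: { [A → . E], [A → .], [A' → . A], [E → . (], [E → . a], [E → . d A d] }  — shift, reduce
  I1: { [E → ( .] }  — reduce
  I2: { [A' → A .] }  — accept
  I3: { [A → E .] }  — reduce
  I4: { [E → a .] }  — reduce
  I5: { [A → . E], [A → .], [E → . (], [E → . a], [E → . d A d], [E → d . A d] }  — shift, reduce
  I6: { [E → d A . d] }  — shift
  I7: { [E → d A d .] }  — reduce

Conflict in state I0:
  Shift-reduce conflict between [A → .] and [E → . (]
So the grammar is NOT LR(0).

Answer: No. Shift-reduce conflict between [A → .] and [E → . (]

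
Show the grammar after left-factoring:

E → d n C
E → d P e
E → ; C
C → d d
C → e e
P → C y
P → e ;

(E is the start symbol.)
E → d E'
E' → n C
E' → P e
E → ; C
C → d d
C → e e
P → C y
P → e ;

Left-factoring transforms A → αβ₁ | αβ₂ into A → αA' and A' → β₁ | β₂
(α is the longest common prefix among the alternatives). Repeat until
no nonterminal has two alternatives with a common prefix.

Round 1: E has alternatives sharing prefix 'd'. Introduce E': E → d E'
  Add: E' → n C
  Add: E' → P e

No remaining common prefixes — done.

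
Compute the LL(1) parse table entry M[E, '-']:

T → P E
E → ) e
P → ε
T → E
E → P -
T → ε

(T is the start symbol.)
E → P -

To find M[E, '-'], we find productions for E where '-' is in the predict set (PREDICT(N → α) = (FIRST(α) \ {ε}) ∪ (FOLLOW(N) if α ⇒* ε)).

Relevant sets:
  FIRST(P) = { ε }

E → ) e: PREDICT = { ')' }
E → P -: PREDICT = { '-' }
  '-' is in predict set, so this production goes in M[E, '-']

M[E, '-'] = E → P -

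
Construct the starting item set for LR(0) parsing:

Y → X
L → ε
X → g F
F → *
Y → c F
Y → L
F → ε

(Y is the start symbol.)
{ [L → .], [X → . g F], [Y → . L], [Y → . X], [Y → . c F], [Y' → . Y] }

First, augment the grammar with Y' → Y
I₀ = CLOSURE({ [Y' → . Y] }):
  [Y' → . Y] has the dot before Y: add [Y → . X], [Y → . c F], [Y → . L]
  [Y → . X] has the dot before X: add [X → . g F]
  [Y → . L] has the dot before L: add [L → .]
No further items can be added.

I₀ = { [L → .], [X → . g F], [Y → . L], [Y → . X], [Y → . c F], [Y' → . Y] }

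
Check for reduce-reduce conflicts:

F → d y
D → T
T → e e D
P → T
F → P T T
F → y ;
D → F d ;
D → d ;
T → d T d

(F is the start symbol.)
Yes — I11: [D → T .] vs [P → T .]

Augment with F' → F and build the canonical LR(0) collection (I0 = CLOSURE({[F' → . F]}), then GOTO on every symbol after a dot until no new states appear). It has 22 states:
  I0: { [F → . P T T], [F → . d y], [F → . y ;], [F' → . F], [P → . T], [T → . d T d], [T → . e e D] }  — shift
  I1: { [F' → F .] }  — accept
  I2: { [F → P . T T], [T → . d T d], [T → . e e D] }  — shift
  I3: { [P → T .] }  — reduce
  I4: { [F → d . y], [T → . d T d], [T → . e e D], [T → d . T d] }  — shift
  I5: { [T → e . e D] }  — shift
  I6: { [F → y . ;] }  — shift
  I7: { [F → y ; .] }  — reduce
  I8: { [D → . F d ;], [D → . T], [D → . d ;], [F → . P T T], [F → . d y], [F → . y ;], [P → . T], [T → . d T d], [T → . e e D], [T → e e . D] }  — shift
  I9: { [T → e e D .] }  — reduce
  I10: { [D → F . d ;] }  — shift
  I11: { [D → T .], [P → T .] }  — 2 reduces
  I12: { [D → d . ;], [F → d . y], [T → . d T d], [T → . e e D], [T → d . T d] }  — shift
  I13: { [D → d ; .] }  — reduce
  I14: { [T → d T . d] }  — shift
  I15: { [T → . d T d], [T → . e e D], [T → d . T d] }  — shift
  I16: { [F → d y .] }  — reduce
  I17: { [T → d T d .] }  — reduce
  I18: { [D → F d . ;] }  — shift
  I19: { [D → F d ; .] }  — reduce
  I20: { [F → P T . T], [T → . d T d], [T → . e e D] }  — shift
  I21: { [F → P T T .] }  — reduce

I11 contains complete items [D → T .], [P → T .] — reduce-reduce conflict.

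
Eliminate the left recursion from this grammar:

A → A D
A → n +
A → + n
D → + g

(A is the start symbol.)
A → n + A'
A → + n A'
A' → D A'
A' → ε
D → + g

A is directly left-recursive. The standard transformation for
  A → A α₁ | ... | A α_m | β₁ | ... | β_n
is
  A  → β₁ A' | ... | β_n A'
  A' → α₁ A' | ... | α_m A' | ε

A → n + becomes A → n + A'
A → + n becomes A → + n A'
A → A D becomes A' → D A'
Add A' → ε

Productions for other non-terminals are unchanged:
  D → + g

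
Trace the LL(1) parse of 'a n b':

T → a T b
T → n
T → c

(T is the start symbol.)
Stack is shown with the top on the left.

Stack    Input    Action
------------------------
T $      a n b $  output T → a T b
a T b $  a n b $  match 'a'
T b $    n b $    output T → n
n b $    n b $    match 'n'
b $      b $      match 'b'
$        $        accept

The string is accepted.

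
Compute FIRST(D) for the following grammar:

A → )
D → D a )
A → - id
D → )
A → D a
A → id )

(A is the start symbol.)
{ ')' }

From D → D a ):
  - D is the symbol being defined: contributes nothing new
    D is not nullable, so stop
From D → ):
  - ')' is a terminal: add ')' and stop

Collecting: FIRST(D) = { ')' }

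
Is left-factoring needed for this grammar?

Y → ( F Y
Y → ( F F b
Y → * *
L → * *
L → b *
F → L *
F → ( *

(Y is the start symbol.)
Left-factoring is needed when two productions for the same non-terminal
share a common prefix on the right-hand side.

Productions for Y:
  Y → ( F Y
  Y → ( F F b
  Y → * *
Productions for L:
  L → * *
  L → b *
Productions for F:
  F → L *
  F → ( *

Found common prefix '( F' in productions for Y

Answer: Yes, Y has productions with common prefix '( F'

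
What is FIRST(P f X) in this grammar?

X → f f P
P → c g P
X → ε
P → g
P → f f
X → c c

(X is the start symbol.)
{ 'c', 'f', 'g' }

FIRST sets of the non-terminals involved (from the grammar, by fixed-point iteration):
  FIRST(P) = { 'c', 'f', 'g' }

To compute FIRST(P f X), process the symbols left to right:
Symbol P is a non-terminal. Add FIRST(P) \ {ε} = { 'c', 'f', 'g' }
P is not nullable (ε ∉ FIRST(P)), so stop here.
FIRST(P f X) = { 'c', 'f', 'g' }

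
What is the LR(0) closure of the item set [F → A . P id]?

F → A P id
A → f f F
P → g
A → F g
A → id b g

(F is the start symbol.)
{ [F → A . P id], [P → . g] }

To compute CLOSURE, for each item [A → α.Bβ] where B is a non-terminal, add [B → .γ] for all productions B → γ; repeat for the newly added items until nothing changes.

Start with: [F → A . P id]
  [F → A . P id] has the dot before P: add [P → . g]
No further items can be added.

CLOSURE = { [F → A . P id], [P → . g] }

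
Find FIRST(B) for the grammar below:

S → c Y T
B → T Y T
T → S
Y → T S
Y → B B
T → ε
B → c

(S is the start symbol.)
{ 'c' }

FIRST sets of the other non-terminals involved (by the same procedure, iterated to a fixed point):
  FIRST(T) = { 'c', ε }
  FIRST(Y) = { 'c' }

From B → T Y T:
  - T is a non-terminal: add FIRST(T) \ {ε} = { 'c' }
    T is nullable, so continue to the next symbol
  - Y is a non-terminal: add FIRST(Y) \ {ε} = { 'c' }
    Y is not nullable, so stop
From B → c:
  - c is a terminal: add 'c' and stop

Collecting: FIRST(B) = { 'c' }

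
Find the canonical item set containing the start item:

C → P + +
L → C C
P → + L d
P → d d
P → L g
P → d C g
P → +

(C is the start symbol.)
First, augment the grammar with C' → C
I₀ = CLOSURE({ [C' → . C] }):
  [C' → . C] has the dot before C: add [C → . P + +]
  [C → . P + +] has the dot before P: add [P → . + L d], [P → . d d], [P → . L g], [P → . d C g], [P → . +]
  [P → . L g] has the dot before L: add [L → . C C]
No further items can be added.

I₀ = { [C → . P + +], [C' → . C], [L → . C C], [P → . + L d], [P → . +], [P → . L g], [P → . d C g], [P → . d d] }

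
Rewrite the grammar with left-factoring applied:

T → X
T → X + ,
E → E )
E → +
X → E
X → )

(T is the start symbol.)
Left-factoring transforms A → αβ₁ | αβ₂ into A → αA' and A' → β₁ | β₂
(α is the longest common prefix among the alternatives). Repeat until
no nonterminal has two alternatives with a common prefix.

Round 1: T has alternatives sharing prefix 'X'. Introduce T': T → X T'
  Add: T' → ε
  Add: T' → + ,

No remaining common prefixes — done.

Resulting grammar:
T → X T'
T' → ε
T' → + ,
E → E )
E → +
X → E
X → )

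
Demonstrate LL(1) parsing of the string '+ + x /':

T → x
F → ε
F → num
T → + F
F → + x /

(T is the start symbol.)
LL(1) parsing maintains a stack (initially the start symbol over $) and the input. At each step: if the stack top is a terminal, match it against the current input token; if it is a non-terminal N, replace it with the RHS of M[N, lookahead] (the unique production whose predict set contains the lookahead).

Stack is shown with the top on the left.

Stack    Input      Action
--------------------------
T $      + + x / $  output T → + F
+ F $    + + x / $  match '+'
F $      + x / $    output F → + x /
+ x / $  + x / $    match '+'
x / $    x / $      match 'x'
/ $      / $        match '/'
$        $          accept

The string is accepted.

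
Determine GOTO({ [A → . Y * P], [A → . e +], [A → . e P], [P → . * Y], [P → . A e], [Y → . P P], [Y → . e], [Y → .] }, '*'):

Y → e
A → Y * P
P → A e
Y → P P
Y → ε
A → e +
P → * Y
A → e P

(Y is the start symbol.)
GOTO(I, '*') = CLOSURE({ [A → αX.β] : [A → α.Xβ] ∈ I, X = '*' })

Items with dot before '*', with the dot advanced:
  [P → . * Y] → [P → * . Y]
Closure of the advanced items:
  [P → * . Y] has the dot before Y: add [Y → . e], [Y → . P P], [Y → .]
  [Y → . P P] has the dot before P: add [P → . A e], [P → . * Y]
  [P → . A e] has the dot before A: add [A → . Y * P], [A → . e +], [A → . e P]

GOTO = { [A → . Y * P], [A → . e +], [A → . e P], [P → * . Y], [P → . * Y], [P → . A e], [Y → . P P], [Y → . e], [Y → .] }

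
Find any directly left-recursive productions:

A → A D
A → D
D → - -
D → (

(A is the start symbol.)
Yes, A is left-recursive

Direct left recursion occurs when N → N α for some non-terminal N (the right-hand side begins with the left-hand side itself).

A → A D: LEFT RECURSIVE (starts with A)
A → D: starts with D
D → - -: starts with '-'
D → (: starts with '('

The grammar has direct left recursion on: A.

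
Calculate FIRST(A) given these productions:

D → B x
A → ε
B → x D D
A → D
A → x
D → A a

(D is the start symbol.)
To compute FIRST(A), examine every production with A on the left-hand side, reading each right-hand side left to right until a non-nullable symbol is reached.

FIRST sets of the other non-terminals involved (by the same procedure, iterated to a fixed point):
  FIRST(D) = { 'a', 'x' }

From A → ε:
  - ε-production, so ε ∈ FIRST(A)
From A → D:
  - D is a non-terminal: add FIRST(D) \ {ε} = { 'a', 'x' }
    D is not nullable, so stop
From A → x:
  - x is a terminal: add 'x' and stop

Collecting: FIRST(A) = { 'a', 'x', ε }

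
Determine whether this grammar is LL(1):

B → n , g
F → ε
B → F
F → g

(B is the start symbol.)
A grammar is LL(1) if for each non-terminal N with multiple productions, the predict sets of those productions are pairwise disjoint, where PREDICT(N → α) = (FIRST(α) \ {ε}) ∪ (FOLLOW(N) if α ⇒* ε).

Relevant sets:
  FIRST(F) = { 'g', ε }
  FOLLOW(B) = { $ }
  FOLLOW(F) = { $ }

For B:
  PREDICT(B → n ',' g) = { 'n' }
  PREDICT(B → F) = { $, 'g' }
For F:
  PREDICT(F → ε) = { $ }
  PREDICT(F → g) = { 'g' }

All predict sets are disjoint. The grammar IS LL(1).

Answer: Yes, the grammar is LL(1).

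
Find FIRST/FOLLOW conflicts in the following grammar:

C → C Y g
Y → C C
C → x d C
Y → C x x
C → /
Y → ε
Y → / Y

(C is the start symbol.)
A FIRST/FOLLOW conflict occurs when a non-terminal N has a nullable alternative N → β (β ⇒* ε) and another alternative N → α with FIRST(α) ∩ FOLLOW(N) ≠ ∅: on such a lookahead the parser cannot decide between expanding α and letting N vanish via β.

Nullable non-terminals: Y.
FIRST sets used below: FIRST(C) = { '/', 'x' }

Y: nullable alternative(s) Y → ε; FOLLOW(Y) = { 'g' }
  Y → C C: FIRST \ {ε} = { '/', 'x' } — disjoint from FOLLOW(Y)
  Y → C x x: FIRST \ {ε} = { '/', 'x' } — disjoint from FOLLOW(Y)
  Y → ε: FIRST \ {ε} = { } — this is the only nullable alternative, skip
  Y → / Y: FIRST \ {ε} = { '/' } — disjoint from FOLLOW(Y)

C has no nullable alternative, so no FIRST/FOLLOW check is needed there.

No FIRST/FOLLOW conflicts found.

Answer: No FIRST/FOLLOW conflicts.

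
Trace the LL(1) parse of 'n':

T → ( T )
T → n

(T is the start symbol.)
LL(1) parsing maintains a stack (initially the start symbol over $) and the input. At each step: if the stack top is a terminal, match it against the current input token; if it is a non-terminal N, replace it with the RHS of M[N, lookahead] (the unique production whose predict set contains the lookahead).

Stack is shown with the top on the left.

Stack  Input  Action
--------------------
T $    n $    output T → n
n $    n $    match 'n'
$      $      accept

The string is accepted.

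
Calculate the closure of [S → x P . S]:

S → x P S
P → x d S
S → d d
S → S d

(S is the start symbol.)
To compute CLOSURE, for each item [A → α.Bβ] where B is a non-terminal, add [B → .γ] for all productions B → γ; repeat for the newly added items until nothing changes.

Start with: [S → x P . S]
  [S → x P . S] has the dot before S: add [S → . x P S], [S → . d d], [S → . S d]
No further items can be added.

CLOSURE = { [S → . S d], [S → . d d], [S → . x P S], [S → x P . S] }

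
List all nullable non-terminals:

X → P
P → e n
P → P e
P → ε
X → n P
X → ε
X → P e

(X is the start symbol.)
A non-terminal is nullable if it can derive ε (the empty string): either it has an ε-production, or it has a production whose right-hand side consists entirely of nullable non-terminals.

ε-productions: P → ε, X → ε
So P, X are immediately nullable.
Every non-terminal is now nullable.
Nullable = { 'P', 'X' }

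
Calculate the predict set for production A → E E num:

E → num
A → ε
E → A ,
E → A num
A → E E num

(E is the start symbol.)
PREDICT(A → E E num) = (FIRST(RHS) \ {ε}) ∪ (FOLLOW(A) if ε ∈ FIRST(RHS), i.e. RHS ⇒* ε)
FIRST(E) = { ',', 'num' }
FIRST(E E num) = { ',', 'num' }
ε ∉ FIRST(E E num), so FOLLOW(A) is not added.
PREDICT(A → E E num) = { ',', 'num' }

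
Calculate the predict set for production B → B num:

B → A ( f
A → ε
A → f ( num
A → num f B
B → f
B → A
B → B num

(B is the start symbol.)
PREDICT(B → B num) = (FIRST(RHS) \ {ε}) ∪ (FOLLOW(B) if ε ∈ FIRST(RHS), i.e. RHS ⇒* ε)
FIRST(B) = { '(', 'f', 'num', ε }
FIRST(B num) = { '(', 'f', 'num' }
ε ∉ FIRST(B num), so FOLLOW(B) is not added.
PREDICT(B → B num) = { '(', 'f', 'num' }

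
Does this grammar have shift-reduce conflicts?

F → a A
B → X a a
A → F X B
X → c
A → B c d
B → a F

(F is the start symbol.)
Augment with F' → F and build the canonical LR(0) collection (I0 = CLOSURE({[F' → . F]}), then GOTO on every symbol after a dot until no new states appear). It has 18 states:
  I0: { [F → . a A], [F' → . F] }  — shift
  I1: { [F' → F .] }  — accept
  I2: { [A → . B c d], [A → . F X B], [B → . X a a], [B → . a F], [F → . a A], [F → a . A], [X → . c] }  — shift
  I3: { [F → a A .] }  — reduce
  I4: { [A → B . c d] }  — shift
  I5: { [A → F . X B], [X → . c] }  — shift
  I6: { [B → X . a a] }  — shift
  I7: { [A → . B c d], [A → . F X B], [B → . X a a], [B → . a F], [B → a . F], [F → . a A], [F → a . A], [X → . c] }  — shift
  I8: { [X → c .] }  — reduce
  I9: { [A → F . X B], [B → a F .], [X → . c] }  — shift, reduce
  I10: { [A → F X . B], [B → . X a a], [B → . a F], [X → . c] }  — shift
  I11: { [A → F X B .] }  — reduce
  I12: { [B → a . F], [F → . a A] }  — shift
  I13: { [B → a F .] }  — reduce
  I14: { [B → X a . a] }  — shift
  I15: { [B → X a a .] }  — reduce
  I16: { [A → B c . d] }  — shift
  I17: { [A → B c d .] }  — reduce

I9 contains reduce item [B → a F .] and shift item [X → . c] — shift-reduce conflict.

Answer: Yes — I9: [B → a F .] vs [X → . c]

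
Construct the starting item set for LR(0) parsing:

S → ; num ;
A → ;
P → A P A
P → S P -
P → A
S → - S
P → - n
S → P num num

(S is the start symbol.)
First, augment the grammar with S' → S
I₀ = CLOSURE({ [S' → . S] }):
  [S' → . S] has the dot before S: add [S → . ; num ;], [S → . - S], [S → . P num num]
  [S → . P num num] has the dot before P: add [P → . A P A], [P → . S P -], [P → . A], [P → . - n]
  [P → . A P A] has the dot before A: add [A → . ;]
No further items can be added.

I₀ = { [A → . ;], [P → . - n], [P → . A P A], [P → . A], [P → . S P -], [S → . - S], [S → . ; num ;], [S → . P num num], [S' → . S] }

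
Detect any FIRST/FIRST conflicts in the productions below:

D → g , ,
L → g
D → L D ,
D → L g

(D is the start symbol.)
Yes. D → g ',' ',' / D → L D ',' on { 'g' }; D → g ',' ',' / D → L g on { 'g' }; D → L D ',' / D → L g on { 'g' }

A FIRST/FIRST conflict occurs when two productions N → α and N → β for the same non-terminal have FIRST(α) ∩ FIRST(β) ≠ ∅ (with ε ∈ FIRST of a nullable right-hand side, so two nullable alternatives also conflict).

FIRST sets of the non-terminals at (or reachable through a nullable prefix from) the front of some alternative:
  FIRST(L) = { 'g' }

Productions for D:
  D → g , ,: FIRST = { 'g' }
  D → L D ,: FIRST = { 'g' }
  D → L g: FIRST = { 'g' }
L has only one production, so no FIRST/FIRST conflict is possible there.

Conflict for D: D → g , , and D → L D ,
  Overlap: { 'g' }
Conflict for D: D → g , , and D → L g
  Overlap: { 'g' }
Conflict for D: D → L D , and D → L g
  Overlap: { 'g' }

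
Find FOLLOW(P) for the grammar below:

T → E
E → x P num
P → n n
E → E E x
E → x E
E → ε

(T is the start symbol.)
In E → x P num: P is followed by num, add FIRST(num) \ {ε} = { 'num' }

Taking the union: FOLLOW(P) = { 'num' }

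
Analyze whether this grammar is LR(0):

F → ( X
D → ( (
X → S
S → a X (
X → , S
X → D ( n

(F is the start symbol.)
Augment with F' → F and build the canonical LR(0) collection (I0 = CLOSURE({[F' → . F]}), then GOTO on every symbol after a dot until no new states appear). It has 15 states:
  I0: { [F → . ( X], [F' → . F] }  — shift
  I1: { [D → . ( (], [F → ( . X], [S → . a X (], [X → . , S], [X → . D ( n], [X → . S] }  — shift
  I2: { [F' → F .] }  — accept
  I3: { [D → ( . (] }  — shift
  I4: { [S → . a X (], [X → , . S] }  — shift
  I5: { [X → D . ( n] }  — shift
  I6: { [X → S .] }  — reduce
  I7: { [F → ( X .] }  — reduce
  I8: { [D → . ( (], [S → . a X (], [S → a . X (], [X → . , S], [X → . D ( n], [X → . S] }  — shift
  I9: { [S → a X . (] }  — shift
  I10: { [S → a X ( .] }  — reduce
  I11: { [X → D ( . n] }  — shift
  I12: { [X → D ( n .] }  — reduce
  I13: { [X → , S .] }  — reduce
  I14: { [D → ( ( .] }  — reduce

Every state is either a pure shift/goto state or contains exactly one complete item and nothing to shift — no conflicts. The grammar is LR(0).

Answer: Yes, the grammar is LR(0)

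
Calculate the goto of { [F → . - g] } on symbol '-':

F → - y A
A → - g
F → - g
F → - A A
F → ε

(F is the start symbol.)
{ [F → - . g] }

GOTO(I, '-') = CLOSURE({ [A → αX.β] : [A → α.Xβ] ∈ I, X = '-' })

Items with dot before '-', with the dot advanced:
  [F → . - g] → [F → - . g]
Closure adds nothing (no advanced item has the dot before a non-terminal).

GOTO = { [F → - . g] }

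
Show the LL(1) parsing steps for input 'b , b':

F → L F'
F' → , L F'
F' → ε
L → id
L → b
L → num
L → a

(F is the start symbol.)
Stack is shown with the top on the left.

Stack     Input    Action
-------------------------
F $       b , b $  output F → L F'
L F' $    b , b $  output L → b
b F' $    b , b $  match 'b'
F' $      , b $    output F' → , L F'
, L F' $  , b $    match ','
L F' $    b $      output L → b
b F' $    b $      match 'b'
F' $      $        output F' → ε
$         $        accept

The string is accepted.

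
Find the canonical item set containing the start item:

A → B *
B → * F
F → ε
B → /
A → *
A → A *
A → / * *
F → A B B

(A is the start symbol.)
First, augment the grammar with A' → A
I₀ = CLOSURE({ [A' → . A] }):
  [A' → . A] has the dot before A: add [A → . B *], [A → . *], [A → . A *], [A → . / * *]
  [A → . B *] has the dot before B: add [B → . * F], [B → . /]
No further items can be added.

I₀ = { [A → . *], [A → . / * *], [A → . A *], [A → . B *], [A' → . A], [B → . * F], [B → . /] }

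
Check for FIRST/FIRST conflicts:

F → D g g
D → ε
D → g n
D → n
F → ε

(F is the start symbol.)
No FIRST/FIRST conflicts.

A FIRST/FIRST conflict occurs when two productions N → α and N → β for the same non-terminal have FIRST(α) ∩ FIRST(β) ≠ ∅ (with ε ∈ FIRST of a nullable right-hand side, so two nullable alternatives also conflict).

FIRST sets of the non-terminals at (or reachable through a nullable prefix from) the front of some alternative:
  FIRST(D) = { 'g', 'n', ε }

Productions for F:
  F → D g g: FIRST = { 'g', 'n' }
  F → ε: FIRST = { ε }
Productions for D:
  D → ε: FIRST = { ε }
  D → g n: FIRST = { 'g' }
  D → n: FIRST = { 'n' }

All alternatives of each non-terminal have pairwise disjoint FIRST sets.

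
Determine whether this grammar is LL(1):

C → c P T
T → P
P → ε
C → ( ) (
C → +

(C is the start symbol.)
Yes, the grammar is LL(1).

For C:
  PREDICT(C → c P T) = { 'c' }
  PREDICT(C → '(' ')' '(') = { '(' }
  PREDICT(C → '+') = { '+' }
T, P have a single production, so nothing to check there.

All predict sets are disjoint. The grammar IS LL(1).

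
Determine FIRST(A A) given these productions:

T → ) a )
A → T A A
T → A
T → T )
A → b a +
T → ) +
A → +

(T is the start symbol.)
FIRST sets of the non-terminals involved (from the grammar, by fixed-point iteration):
  FIRST(A) = { ')', '+', 'b' }

To compute FIRST(A A), process the symbols left to right:
Symbol A is a non-terminal. Add FIRST(A) \ {ε} = { ')', '+', 'b' }
A is not nullable (ε ∉ FIRST(A)), so stop here.
FIRST(A A) = { ')', '+', 'b' }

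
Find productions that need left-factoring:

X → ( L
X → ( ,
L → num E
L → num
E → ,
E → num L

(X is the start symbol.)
Left-factoring is needed when two productions for the same non-terminal
share a common prefix on the right-hand side.

Productions for X:
  X → ( L
  X → ( ,
Productions for L:
  L → num E
  L → num
Productions for E:
  E → ,
  E → num L

Found common prefix '(' in productions for X
Found common prefix 'num' in productions for L

Answer: Yes, X has productions with common prefix '('; L has productions with common prefix 'num'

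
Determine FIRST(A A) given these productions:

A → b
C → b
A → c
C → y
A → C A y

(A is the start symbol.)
FIRST sets of the non-terminals involved (from the grammar, by fixed-point iteration):
  FIRST(A) = { 'b', 'c', 'y' }

To compute FIRST(A A), process the symbols left to right:
Symbol A is a non-terminal. Add FIRST(A) \ {ε} = { 'b', 'c', 'y' }
A is not nullable (ε ∉ FIRST(A)), so stop here.
FIRST(A A) = { 'b', 'c', 'y' }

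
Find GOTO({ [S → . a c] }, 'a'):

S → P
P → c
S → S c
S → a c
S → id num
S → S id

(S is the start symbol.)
{ [S → a . c] }

GOTO(I, 'a') = CLOSURE({ [A → αX.β] : [A → α.Xβ] ∈ I, X = 'a' })

Items with dot before 'a', with the dot advanced:
  [S → . a c] → [S → a . c]
Closure adds nothing (no advanced item has the dot before a non-terminal).

GOTO = { [S → a . c] }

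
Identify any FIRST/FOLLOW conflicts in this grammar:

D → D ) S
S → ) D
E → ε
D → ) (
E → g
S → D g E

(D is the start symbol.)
Nullable non-terminals: E.

E: nullable alternative(s) E → ε; FOLLOW(E) = { $, ')', 'g' }
  E → ε: FIRST \ {ε} = { } — this is the only nullable alternative, skip
  E → g: FIRST \ {ε} = { 'g' } — overlaps FOLLOW(E) on { 'g' }: CONFLICT

D, S have no nullable alternative, so no FIRST/FOLLOW check is needed there.

So the grammar has 1 FIRST/FOLLOW conflict (marked CONFLICT above).

Answer: Yes. E → g with FOLLOW(E) on { 'g' }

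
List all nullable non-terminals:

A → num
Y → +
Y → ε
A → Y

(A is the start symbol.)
ε-productions: Y → ε
So Y is immediately nullable.
A → Y: every symbol on the right is nullable, so A is nullable too.
Every non-terminal is now nullable.
Nullable = { 'A', 'Y' }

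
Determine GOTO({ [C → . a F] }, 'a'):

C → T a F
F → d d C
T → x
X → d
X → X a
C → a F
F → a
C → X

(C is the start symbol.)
{ [C → a . F], [F → . a], [F → . d d C] }

GOTO(I, 'a') = CLOSURE({ [A → αX.β] : [A → α.Xβ] ∈ I, X = 'a' })

Items with dot before 'a', with the dot advanced:
  [C → . a F] → [C → a . F]
Closure of the advanced items:
  [C → a . F] has the dot before F: add [F → . d d C], [F → . a]

GOTO = { [C → a . F], [F → . a], [F → . d d C] }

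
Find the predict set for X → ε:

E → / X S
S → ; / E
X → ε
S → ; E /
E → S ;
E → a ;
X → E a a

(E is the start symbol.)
{ ';' }

PREDICT(X → ε) = (FIRST(RHS) \ {ε}) ∪ (FOLLOW(X) if ε ∈ FIRST(RHS), i.e. RHS ⇒* ε)
The right-hand side is ε (FIRST(ε) = { ε }), so the predict set is FOLLOW(X) = { ';' }
PREDICT(X → ε) = { ';' }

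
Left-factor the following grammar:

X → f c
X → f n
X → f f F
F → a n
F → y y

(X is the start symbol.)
X → f X'
X' → c
X' → n
X' → f F
F → a n
F → y y

Left-factoring transforms A → αβ₁ | αβ₂ into A → αA' and A' → β₁ | β₂
(α is the longest common prefix among the alternatives). Repeat until
no nonterminal has two alternatives with a common prefix.

Round 1: X has alternatives sharing prefix 'f'. Introduce X': X → f X'
  Add: X' → c
  Add: X' → n
  Add: X' → f F

No remaining common prefixes — done.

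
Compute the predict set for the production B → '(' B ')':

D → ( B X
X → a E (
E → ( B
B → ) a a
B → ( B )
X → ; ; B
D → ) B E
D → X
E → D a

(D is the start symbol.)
{ '(' }

PREDICT(B → '(' B ')') = (FIRST(RHS) \ {ε}) ∪ (FOLLOW(B) if ε ∈ FIRST(RHS), i.e. RHS ⇒* ε)
FIRST('(' B ')') = { '(' }
ε ∉ FIRST('(' B ')'), so FOLLOW(B) is not added.
PREDICT(B → '(' B ')') = { '(' }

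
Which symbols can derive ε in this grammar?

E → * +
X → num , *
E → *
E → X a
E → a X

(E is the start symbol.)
None

There are no ε-productions, so no non-terminal can derive ε.
No non-terminals are nullable.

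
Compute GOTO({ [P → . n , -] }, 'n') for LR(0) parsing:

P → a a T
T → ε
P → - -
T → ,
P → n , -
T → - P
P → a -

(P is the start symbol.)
{ [P → n . , -] }

GOTO(I, 'n') = CLOSURE({ [A → αX.β] : [A → α.Xβ] ∈ I, X = 'n' })

Items with dot before 'n', with the dot advanced:
  [P → . n , -] → [P → n . , -]
Closure adds nothing (no advanced item has the dot before a non-terminal).

GOTO = { [P → n . , -] }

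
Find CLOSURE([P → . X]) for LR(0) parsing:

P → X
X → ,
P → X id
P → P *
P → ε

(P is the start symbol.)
{ [P → . X], [X → . ,] }

Start with: [P → . X]
  [P → . X] has the dot before X: add [X → . ,]
No further items can be added.

CLOSURE = { [P → . X], [X → . ,] }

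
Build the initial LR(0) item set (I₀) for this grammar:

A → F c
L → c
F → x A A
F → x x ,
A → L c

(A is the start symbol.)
First, augment the grammar with A' → A
I₀ = CLOSURE({ [A' → . A] }):
  [A' → . A] has the dot before A: add [A → . F c], [A → . L c]
  [A → . F c] has the dot before F: add [F → . x A A], [F → . x x ,]
  [A → . L c] has the dot before L: add [L → . c]
No further items can be added.

I₀ = { [A → . F c], [A → . L c], [A' → . A], [F → . x A A], [F → . x x ,], [L → . c] }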